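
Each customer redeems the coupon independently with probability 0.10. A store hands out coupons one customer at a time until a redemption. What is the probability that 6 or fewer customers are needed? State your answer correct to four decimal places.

Y = number of customers to the first success; geometric, p = 0.10.
P(Y ≤ 6) = 1 − (1−p)^6 = 1 − 0.531441 = 0.468559

0.4686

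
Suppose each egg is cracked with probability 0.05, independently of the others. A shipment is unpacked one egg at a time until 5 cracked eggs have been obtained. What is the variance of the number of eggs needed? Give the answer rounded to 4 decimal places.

Y = total eggs until the fifth success; negative binomial with r=5, p=0.05.
Var(Y) = r(1−p)/p² = 5·0.95 / 0.05² = 1900.000000

1900.0000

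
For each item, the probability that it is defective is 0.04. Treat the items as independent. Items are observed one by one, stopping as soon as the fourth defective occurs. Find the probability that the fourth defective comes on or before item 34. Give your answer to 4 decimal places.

0.0457

Finishing within 34 items ⇔ at least 4 successes in the first 34. With X ~ Binomial(34, 0.04), P(Y ≤ 34) = 1 − P(X ≤ 3).
  k=0: C(34,0)·0.04^0·0.96^34 = 0.249587
  k=1: C(34,1)·0.04^1·0.96^33 = 0.353582
  k=2: C(34,2)·0.04^2·0.96^32 = 0.243087
  k=3: C(34,3)·0.04^3·0.96^31 = 0.108039
1 − 0.954295 = 0.045705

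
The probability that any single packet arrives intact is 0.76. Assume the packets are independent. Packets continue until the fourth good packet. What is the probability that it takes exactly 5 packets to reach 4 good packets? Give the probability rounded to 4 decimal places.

0.3203

Y = trial on which the fourth success occurs; negative binomial, r=4, p=0.76.
P(Y=5) = C(4,3) · p^4 · (1−p)^1
= 4 · 0.33362 · 0.24 = 0.320277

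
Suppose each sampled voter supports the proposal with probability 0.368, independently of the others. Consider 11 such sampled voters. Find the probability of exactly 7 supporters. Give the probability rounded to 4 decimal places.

X ~ Binomial(n=11, p=0.368).
P(X=7) = C(11,7) · p^7 · (1−p)^4
= 330 · 0.00091398 · 0.15954 = 0.048119

0.0481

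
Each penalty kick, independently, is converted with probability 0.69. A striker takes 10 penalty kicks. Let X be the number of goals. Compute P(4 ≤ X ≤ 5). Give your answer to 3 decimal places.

0.155

X ~ Binomial(10, 0.69); P(4 ≤ X ≤ 5) = Σ C(10,k) p^k (1−p)^(10−k) over k:
  k=4: C(10,4)·0.69^4·0.31^6 = 0.04225
  k=5: C(10,5)·0.69^5·0.31^5 = 0.11284
Total = 0.15508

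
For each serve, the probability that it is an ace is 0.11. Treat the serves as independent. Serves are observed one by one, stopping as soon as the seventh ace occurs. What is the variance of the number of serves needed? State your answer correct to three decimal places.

514.876

Y = total serves until the seventh success; negative binomial with r=7, p=0.11.
Var(Y) = r(1−p)/p² = 7·0.89 / 0.11² = 514.87603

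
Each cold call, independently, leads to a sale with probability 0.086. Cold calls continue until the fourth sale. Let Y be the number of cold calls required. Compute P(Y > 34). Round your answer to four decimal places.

Needing more than 34 cold calls ⇔ fewer than 4 successes in the first 34. With X ~ Binomial(34, 0.086), P(Y > 34) = P(X ≤ 3).
  k=0: C(34,0)·0.086^0·0.914^34 = 0.047008
  k=1: C(34,1)·0.086^1·0.914^33 = 0.150384
  k=2: C(34,2)·0.086^2·0.914^32 = 0.233474
  k=3: C(34,3)·0.086^3·0.914^31 = 0.234325
P(X ≤ 3) = 0.665191

0.6652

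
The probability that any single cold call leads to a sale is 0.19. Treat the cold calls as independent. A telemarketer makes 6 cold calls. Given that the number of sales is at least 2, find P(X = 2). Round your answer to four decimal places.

0.7283

X ~ Binomial(6, 0.19). Want P(X=2 | X≥2) = P(X=2) / P(X≥2).
P(X=2) = C(6,2)·0.19^2·0.81^4 = 0.233098
P(X≥2) = 1 − 0.282430 − 0.397493 = 0.320077
Ratio = 0.233098 / 0.320077 = 0.728256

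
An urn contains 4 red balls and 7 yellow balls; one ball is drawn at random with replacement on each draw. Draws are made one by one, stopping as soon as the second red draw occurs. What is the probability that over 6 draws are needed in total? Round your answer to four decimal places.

Needing more than 6 draws ⇔ fewer than 2 successes in the first 6. With X ~ Binomial(6, 0.363636), P(Y > 6) = P(X ≤ 1).
  k=0: C(6,0)·0.363636^0·0.636364^6 = 0.066410
  k=1: C(6,1)·0.363636^1·0.636364^5 = 0.227691
P(X ≤ 1) = 0.294101

0.2941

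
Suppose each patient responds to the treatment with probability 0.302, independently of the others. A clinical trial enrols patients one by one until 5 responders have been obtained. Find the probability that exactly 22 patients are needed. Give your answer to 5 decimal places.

0.03332

Y = trial on which the fifth success occurs; negative binomial, r=5, p=0.302.
P(Y=22) = C(21,4) · p^5 · (1−p)^17
= 5985 · 0.0025121 · 0.0022159 = 0.0333151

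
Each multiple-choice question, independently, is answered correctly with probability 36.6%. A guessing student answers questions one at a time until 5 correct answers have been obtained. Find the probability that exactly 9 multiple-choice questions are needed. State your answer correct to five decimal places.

0.07428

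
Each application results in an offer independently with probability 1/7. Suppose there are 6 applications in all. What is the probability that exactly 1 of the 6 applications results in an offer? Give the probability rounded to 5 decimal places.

X ~ Binomial(n=6, p=0.142857).
P(X=1) = C(6,1) · p^1 · (1−p)^5
= 6 · 0.14286 · 0.46266 = 0.3965695

0.39657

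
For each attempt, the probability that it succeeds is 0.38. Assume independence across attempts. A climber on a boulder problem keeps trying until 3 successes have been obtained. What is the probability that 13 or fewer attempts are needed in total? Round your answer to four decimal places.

0.9235

Finishing within 13 attempts ⇔ at least 3 successes in the first 13. With X ~ Binomial(13, 0.38), P(Y ≤ 13) = 1 − P(X ≤ 2).
  k=0: C(13,0)·0.38^0·0.62^13 = 0.002000
  k=1: C(13,1)·0.38^1·0.62^12 = 0.015938
  k=2: C(13,2)·0.38^2·0.62^11 = 0.058610
1 − 0.076548 = 0.923452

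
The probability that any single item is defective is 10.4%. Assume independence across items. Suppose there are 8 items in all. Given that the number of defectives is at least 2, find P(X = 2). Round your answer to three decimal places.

0.788

X ~ Binomial(8, 0.104). Want P(X=2 | X≥2) = P(X=2) / P(X≥2).
P(X=2) = C(8,2)·0.104^2·0.896^6 = 0.15670
P(X≥2) = 1 − 0.41540 − 0.38573 = 0.19888
Ratio = 0.15670 / 0.19888 = 0.78794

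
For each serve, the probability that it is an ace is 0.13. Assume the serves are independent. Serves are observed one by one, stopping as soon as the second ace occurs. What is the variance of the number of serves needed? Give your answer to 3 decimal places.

Y = total serves until the second success; negative binomial with r=2, p=0.13.
Var(Y) = r(1−p)/p² = 2·0.87 / 0.13² = 102.95858

102.959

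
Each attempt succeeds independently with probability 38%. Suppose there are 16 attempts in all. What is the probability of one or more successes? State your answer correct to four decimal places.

0.9995

P(at least one) = 1 − P(none) = 1 − (1 − 0.38)^16
= 1 − 0.000477 = 0.999523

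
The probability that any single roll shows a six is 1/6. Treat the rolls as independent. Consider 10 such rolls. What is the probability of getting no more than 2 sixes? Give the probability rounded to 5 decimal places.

X ~ Binomial(10, 0.166667); P(X ≤ 2) = Σ C(10,k) p^k (1−p)^(10−k) over k:
  k=0: C(10,0)·0.166667^0·0.833333^10 = 0.1615056
  k=1: C(10,1)·0.166667^1·0.833333^9 = 0.3230112
  k=2: C(10,2)·0.166667^2·0.833333^8 = 0.2907100
Total = 0.7752268

0.77523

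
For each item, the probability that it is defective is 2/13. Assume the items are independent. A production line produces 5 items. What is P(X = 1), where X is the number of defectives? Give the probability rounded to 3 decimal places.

0.394

X ~ Binomial(n=5, p=0.153846).
P(X=1) = C(5,1) · p^1 · (1−p)^4
= 5 · 0.15385 · 0.51262 = 0.39432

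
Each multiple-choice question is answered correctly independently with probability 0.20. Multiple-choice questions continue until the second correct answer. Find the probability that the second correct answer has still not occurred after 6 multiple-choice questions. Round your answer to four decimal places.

0.6554

Needing more than 6 multiple-choice questions ⇔ fewer than 2 successes in the first 6. With X ~ Binomial(6, 0.20), P(Y > 6) = P(X ≤ 1).
  k=0: C(6,0)·0.20^0·0.80^6 = 0.262144
  k=1: C(6,1)·0.20^1·0.80^5 = 0.393216
P(X ≤ 1) = 0.655360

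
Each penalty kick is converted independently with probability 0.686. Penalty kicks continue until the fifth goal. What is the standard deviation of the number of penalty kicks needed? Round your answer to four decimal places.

Y = total penalty kicks until the fifth success; negative binomial with r=5, p=0.686.
SD(Y) = √[r(1−p)/p²] = √(3.336195) = 1.826525

1.8265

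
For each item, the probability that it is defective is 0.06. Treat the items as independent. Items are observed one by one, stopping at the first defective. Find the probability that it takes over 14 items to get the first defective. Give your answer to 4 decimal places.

0.4205

Y = number of items to the first success; geometric, p = 0.06.
P(Y > 14) = P(first 14 all fail) = (1−p)^14 = 0.420523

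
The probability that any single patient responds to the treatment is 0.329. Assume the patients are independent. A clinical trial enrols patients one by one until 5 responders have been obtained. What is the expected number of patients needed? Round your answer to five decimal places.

Y = total patients until the fifth success; negative binomial with r=5, p=0.329.
E[Y] = r / p = 5 / 0.329 = 15.1975684

15.19757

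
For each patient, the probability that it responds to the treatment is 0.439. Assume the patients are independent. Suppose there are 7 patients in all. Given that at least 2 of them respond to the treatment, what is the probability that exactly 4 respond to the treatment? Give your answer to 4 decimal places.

X ~ Binomial(7, 0.439). Want P(X=4 | X≥2) = P(X=4) / P(X≥2).
P(X=4) = C(7,4)·0.439^4·0.561^3 = 0.229517
P(X≥2) = 1 − 0.017488 − 0.095794 = 0.886718
Ratio = 0.229517 / 0.886718 = 0.258839

0.2588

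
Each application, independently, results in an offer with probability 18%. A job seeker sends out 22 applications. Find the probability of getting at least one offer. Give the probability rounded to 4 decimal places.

0.9873

P(at least one) = 1 − P(none) = 1 − (1 − 0.18)^22
= 1 − 0.012703 = 0.987297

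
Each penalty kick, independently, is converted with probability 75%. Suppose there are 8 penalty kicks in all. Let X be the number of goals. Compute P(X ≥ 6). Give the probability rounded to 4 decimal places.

0.6785

X ~ Binomial(8, 0.75); P(X ≥ 6) = Σ C(8,k) p^k (1−p)^(8−k) over k:
  k=6: C(8,6)·0.75^6·0.25^2 = 0.311462
  k=7: C(8,7)·0.75^7·0.25^1 = 0.266968
  k=8: C(8,8)·0.75^8·0.25^0 = 0.100113
Total = 0.678543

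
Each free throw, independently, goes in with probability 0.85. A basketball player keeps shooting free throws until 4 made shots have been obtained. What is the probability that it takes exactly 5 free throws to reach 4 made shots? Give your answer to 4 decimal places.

0.3132

Y = trial on which the fourth success occurs; negative binomial, r=4, p=0.85.
P(Y=5) = C(4,3) · p^4 · (1−p)^1
= 4 · 0.52201 · 0.15 = 0.313204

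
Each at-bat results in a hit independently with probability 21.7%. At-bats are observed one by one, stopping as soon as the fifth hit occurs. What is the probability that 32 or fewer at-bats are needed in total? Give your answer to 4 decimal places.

Finishing within 32 at-bats ⇔ at least 5 successes in the first 32. With X ~ Binomial(32, 0.217), P(Y ≤ 32) = 1 − P(X ≤ 4).
  k=0: C(32,0)·0.217^0·0.783^32 = 0.000398
  k=1: C(32,1)·0.217^1·0.783^31 = 0.003534
  k=2: C(32,2)·0.217^2·0.783^30 = 0.015179
  k=3: C(32,3)·0.217^3·0.783^29 = 0.042068
  k=4: C(32,4)·0.217^4·0.783^28 = 0.084526
1 − 0.145705 = 0.854295

0.8543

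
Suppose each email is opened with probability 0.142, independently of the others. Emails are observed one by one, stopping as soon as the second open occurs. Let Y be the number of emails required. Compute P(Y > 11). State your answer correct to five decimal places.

Needing more than 11 emails ⇔ fewer than 2 successes in the first 11. With X ~ Binomial(11, 0.142), P(Y > 11) = P(X ≤ 1).
  k=0: C(11,0)·0.142^0·0.858^11 = 0.1855069
  k=1: C(11,1)·0.142^1·0.858^10 = 0.3377178
P(X ≤ 1) = 0.5232247

0.52322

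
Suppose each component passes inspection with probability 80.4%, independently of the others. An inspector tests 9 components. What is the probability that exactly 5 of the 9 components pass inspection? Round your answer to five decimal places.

0.06247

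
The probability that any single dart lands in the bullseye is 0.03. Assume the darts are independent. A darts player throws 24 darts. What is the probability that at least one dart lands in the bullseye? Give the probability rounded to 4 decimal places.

0.5186

P(at least one) = 1 − P(none) = 1 − (1 − 0.03)^24
= 1 − 0.481417 = 0.518583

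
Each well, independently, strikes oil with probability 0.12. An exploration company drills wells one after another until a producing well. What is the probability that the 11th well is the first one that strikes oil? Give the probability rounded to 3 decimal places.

0.033

Geometric (trials to first success), p = 0.12.
P(Y = 11) = (1−p)^10 · p = 0.2785 · 0.12 = 0.03342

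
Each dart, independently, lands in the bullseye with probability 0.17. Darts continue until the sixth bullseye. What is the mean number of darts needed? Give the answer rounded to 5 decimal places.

Y = total darts until the sixth success; negative binomial with r=6, p=0.17.
E[Y] = r / p = 6 / 0.17 = 35.2941176

35.29412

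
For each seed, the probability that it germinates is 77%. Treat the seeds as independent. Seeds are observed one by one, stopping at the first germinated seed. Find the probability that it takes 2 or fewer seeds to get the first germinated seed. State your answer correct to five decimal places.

0.94710

Y = number of seeds to the first success; geometric, p = 0.77.
P(Y ≤ 2) = 1 − (1−p)^2 = 1 − 0.0529000 = 0.9471000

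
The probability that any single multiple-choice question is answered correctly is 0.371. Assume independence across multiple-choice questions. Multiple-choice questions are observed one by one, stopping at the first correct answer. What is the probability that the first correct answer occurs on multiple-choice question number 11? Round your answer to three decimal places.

0.004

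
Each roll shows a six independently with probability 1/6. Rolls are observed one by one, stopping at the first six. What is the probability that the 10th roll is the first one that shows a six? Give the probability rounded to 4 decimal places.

Geometric (trials to first success), p = 0.166667.
P(Y = 10) = (1−p)^9 · p = 0.19381 · 0.166667 = 0.032301

0.0323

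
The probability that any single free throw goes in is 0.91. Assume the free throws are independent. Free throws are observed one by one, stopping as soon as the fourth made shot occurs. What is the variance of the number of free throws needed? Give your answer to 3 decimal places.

Y = total free throws until the fourth success; negative binomial with r=4, p=0.91.
Var(Y) = r(1−p)/p² = 4·0.09 / 0.91² = 0.43473

0.435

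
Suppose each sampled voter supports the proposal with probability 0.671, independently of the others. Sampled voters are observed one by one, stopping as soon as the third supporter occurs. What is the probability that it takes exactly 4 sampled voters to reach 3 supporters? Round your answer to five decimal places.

0.29818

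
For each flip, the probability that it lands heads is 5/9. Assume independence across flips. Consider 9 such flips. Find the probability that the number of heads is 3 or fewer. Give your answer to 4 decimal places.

0.1574

X ~ Binomial(9, 0.555556); P(X ≤ 3) = Σ C(9,k) p^k (1−p)^(9−k) over k:
  k=0: C(9,0)·0.555556^0·0.444444^9 = 0.000677
  k=1: C(9,1)·0.555556^1·0.444444^8 = 0.007612
  k=2: C(9,2)·0.555556^2·0.444444^7 = 0.038061
  k=3: C(9,3)·0.555556^3·0.444444^6 = 0.111011
Total = 0.157361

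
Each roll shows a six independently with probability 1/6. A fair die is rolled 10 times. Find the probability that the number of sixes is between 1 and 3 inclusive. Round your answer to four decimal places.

0.7688

X ~ Binomial(10, 0.166667); P(1 ≤ X ≤ 3) = Σ C(10,k) p^k (1−p)^(10−k) over k:
  k=1: C(10,1)·0.166667^1·0.833333^9 = 0.323011
  k=2: C(10,2)·0.166667^2·0.833333^8 = 0.290710
  k=3: C(10,3)·0.166667^3·0.833333^7 = 0.155045
Total = 0.768767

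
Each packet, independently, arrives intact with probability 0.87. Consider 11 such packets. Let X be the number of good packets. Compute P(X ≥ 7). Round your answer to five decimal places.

0.99132

X ~ Binomial(11, 0.87); P(X ≥ 7) = Σ C(11,k) p^k (1−p)^(11−k) over k:
  k=7: C(11,7)·0.87^7·0.13^4 = 0.0355568
  k=8: C(11,8)·0.87^8·0.13^3 = 0.1189784
  k=9: C(11,9)·0.87^9·0.13^2 = 0.2654133
  k=10: C(11,10)·0.87^10·0.13^1 = 0.3552455
  k=11: C(11,11)·0.87^11·0.13^0 = 0.2161284
Total = 0.9913223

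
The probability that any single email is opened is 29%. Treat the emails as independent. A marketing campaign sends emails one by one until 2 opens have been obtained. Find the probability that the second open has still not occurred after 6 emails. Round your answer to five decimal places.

0.44204

Needing more than 6 emails ⇔ fewer than 2 successes in the first 6. With X ~ Binomial(6, 0.29), P(Y > 6) = P(X ≤ 1).
  k=0: C(6,0)·0.29^0·0.71^6 = 0.1281003
  k=1: C(6,1)·0.29^1·0.71^5 = 0.3139359
P(X ≤ 1) = 0.4420362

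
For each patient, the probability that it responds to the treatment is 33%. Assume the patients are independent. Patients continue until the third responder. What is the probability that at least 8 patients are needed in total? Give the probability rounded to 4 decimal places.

Needing more than 7 patients ⇔ fewer than 3 successes in the first 7. With X ~ Binomial(7, 0.33), P(Y > 7) = P(X ≤ 2).
  k=0: C(7,0)·0.33^0·0.67^7 = 0.060607
  k=1: C(7,1)·0.33^1·0.67^6 = 0.208959
  k=2: C(7,2)·0.33^2·0.67^5 = 0.308760
P(X ≤ 2) = 0.578326

0.5783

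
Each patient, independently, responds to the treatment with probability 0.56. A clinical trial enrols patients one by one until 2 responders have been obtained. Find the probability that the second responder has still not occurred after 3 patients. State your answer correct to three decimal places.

0.410

Needing more than 3 patients ⇔ fewer than 2 successes in the first 3. With X ~ Binomial(3, 0.56), P(Y > 3) = P(X ≤ 1).
  k=0: C(3,0)·0.56^0·0.44^3 = 0.08518
  k=1: C(3,1)·0.56^1·0.44^2 = 0.32525
P(X ≤ 1) = 0.41043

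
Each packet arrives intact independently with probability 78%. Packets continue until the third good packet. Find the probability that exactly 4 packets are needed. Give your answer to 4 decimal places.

Y = trial on which the third success occurs; negative binomial, r=3, p=0.78.
P(Y=4) = C(3,2) · p^3 · (1−p)^1
= 3 · 0.47455 · 0.22 = 0.313204

0.3132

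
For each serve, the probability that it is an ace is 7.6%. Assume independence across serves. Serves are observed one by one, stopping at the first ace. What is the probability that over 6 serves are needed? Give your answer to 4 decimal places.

Y = number of serves to the first success; geometric, p = 0.076.
P(Y > 6) = P(first 6 all fail) = (1−p)^6 = 0.622346

0.6223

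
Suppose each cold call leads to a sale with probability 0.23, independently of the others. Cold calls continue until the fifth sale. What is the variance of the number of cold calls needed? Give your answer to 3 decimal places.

72.779

Y = total cold calls until the fifth success; negative binomial with r=5, p=0.23.
Var(Y) = r(1−p)/p² = 5·0.77 / 0.23² = 72.77883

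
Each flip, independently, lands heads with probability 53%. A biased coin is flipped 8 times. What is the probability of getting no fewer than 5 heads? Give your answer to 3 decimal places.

X ~ Binomial(8, 0.53); P(X ≥ 5) = Σ C(8,k) p^k (1−p)^(8−k) over k:
  k=5: C(8,5)·0.53^5·0.47^3 = 0.24314
  k=6: C(8,6)·0.53^6·0.47^2 = 0.13709
  k=7: C(8,7)·0.53^7·0.47^1 = 0.04417
  k=8: C(8,8)·0.53^8·0.47^0 = 0.00623
Total = 0.43063

0.431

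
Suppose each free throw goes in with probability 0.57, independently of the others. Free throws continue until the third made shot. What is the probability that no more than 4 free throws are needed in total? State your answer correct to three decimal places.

0.424

Finishing within 4 free throws ⇔ at least 3 successes in the first 4. With X ~ Binomial(4, 0.57), P(Y ≤ 4) = 1 − P(X ≤ 2).
  k=0: C(4,0)·0.57^0·0.43^4 = 0.03419
  k=1: C(4,1)·0.57^1·0.43^3 = 0.18128
  k=2: C(4,2)·0.57^2·0.43^2 = 0.36044
1 − 0.57591 = 0.42409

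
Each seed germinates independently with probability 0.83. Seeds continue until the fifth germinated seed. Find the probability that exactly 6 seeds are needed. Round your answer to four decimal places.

0.3348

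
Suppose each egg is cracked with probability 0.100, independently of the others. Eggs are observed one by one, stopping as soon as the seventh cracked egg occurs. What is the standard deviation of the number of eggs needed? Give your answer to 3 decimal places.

Y = total eggs until the seventh success; negative binomial with r=7, p=0.10.
SD(Y) = √[r(1−p)/p²] = √(630.00000) = 25.09980

25.100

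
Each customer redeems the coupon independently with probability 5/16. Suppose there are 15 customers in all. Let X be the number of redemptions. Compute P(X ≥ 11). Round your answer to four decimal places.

0.0010

X ~ Binomial(15, 0.3125); P(X ≥ 11) = Σ C(15,k) p^k (1−p)^(15−k) over k:
  k=11: C(15,11)·0.3125^11·0.6875^4 = 0.000846
  k=12: C(15,12)·0.3125^12·0.6875^3 = 0.000128
  k=13: C(15,13)·0.3125^13·0.6875^2 = 0.000013
  k=14: C(15,14)·0.3125^14·0.6875^1 = 0.000001
  k=15: C(15,15)·0.3125^15·0.6875^0 = 0.000000
Total = 0.000989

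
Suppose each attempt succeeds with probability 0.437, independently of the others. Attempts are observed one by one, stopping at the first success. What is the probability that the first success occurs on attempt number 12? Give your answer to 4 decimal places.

0.0008

Geometric (trials to first success), p = 0.437.
P(Y = 12) = (1−p)^11 · p = 0.0018013 · 0.437 = 0.000787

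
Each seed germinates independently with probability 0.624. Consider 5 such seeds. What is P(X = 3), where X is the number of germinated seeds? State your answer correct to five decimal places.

0.34350

X ~ Binomial(n=5, p=0.624).
P(X=3) = C(5,3) · p^3 · (1−p)^2
= 10 · 0.24297 · 0.14138 = 0.3435021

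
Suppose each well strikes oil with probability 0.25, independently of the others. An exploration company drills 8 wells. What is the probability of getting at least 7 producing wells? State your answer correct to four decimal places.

X ~ Binomial(8, 0.25); P(X ≥ 7) = Σ C(8,k) p^k (1−p)^(8−k) over k:
  k=7: C(8,7)·0.25^7·0.75^1 = 0.000366
  k=8: C(8,8)·0.25^8·0.75^0 = 0.000015
Total = 0.000381

0.0004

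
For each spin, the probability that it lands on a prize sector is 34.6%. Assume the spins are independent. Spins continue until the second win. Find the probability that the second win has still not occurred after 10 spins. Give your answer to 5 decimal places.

0.09005

Needing more than 10 spins ⇔ fewer than 2 successes in the first 10. With X ~ Binomial(10, 0.346), P(Y > 10) = P(X ≤ 1).
  k=0: C(10,0)·0.346^0·0.654^10 = 0.0143145
  k=1: C(10,1)·0.346^1·0.654^9 = 0.0757314
P(X ≤ 1) = 0.0900459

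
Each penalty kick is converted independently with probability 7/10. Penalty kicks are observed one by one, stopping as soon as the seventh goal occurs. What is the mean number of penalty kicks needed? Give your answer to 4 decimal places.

10.0000

Y = total penalty kicks until the seventh success; negative binomial with r=7, p=0.70.
E[Y] = r / p = 7 / 0.70 = 10.000000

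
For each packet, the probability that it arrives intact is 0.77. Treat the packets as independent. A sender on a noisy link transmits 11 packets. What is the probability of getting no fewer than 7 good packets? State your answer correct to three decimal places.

X ~ Binomial(11, 0.77); P(X ≥ 7) = Σ C(11,k) p^k (1−p)^(11−k) over k:
  k=7: C(11,7)·0.77^7·0.23^4 = 0.14820
  k=8: C(11,8)·0.77^8·0.23^3 = 0.24808
  k=9: C(11,9)·0.77^9·0.23^2 = 0.27684
  k=10: C(11,10)·0.77^10·0.23^1 = 0.18537
  k=11: C(11,11)·0.77^11·0.23^0 = 0.05642
Total = 0.91491

0.915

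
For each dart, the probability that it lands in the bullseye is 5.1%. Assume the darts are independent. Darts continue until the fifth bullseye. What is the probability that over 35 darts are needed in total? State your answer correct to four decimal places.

Needing more than 35 darts ⇔ fewer than 5 successes in the first 35. With X ~ Binomial(35, 0.051), P(Y > 35) = P(X ≤ 4).
  k=0: C(35,0)·0.051^0·0.949^35 = 0.160073
  k=1: C(35,1)·0.051^1·0.949^34 = 0.301085
  k=2: C(35,2)·0.051^2·0.949^33 = 0.275069
  k=3: C(35,3)·0.051^3·0.949^32 = 0.162607
  k=4: C(35,4)·0.051^4·0.949^31 = 0.069909
P(X ≤ 4) = 0.968743

0.9687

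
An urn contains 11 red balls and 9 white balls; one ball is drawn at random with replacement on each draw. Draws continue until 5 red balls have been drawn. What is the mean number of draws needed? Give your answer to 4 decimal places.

9.0909

Y = total draws until the fifth success; negative binomial with r=5, p=0.55.
E[Y] = r / p = 5 / 0.55 = 9.090909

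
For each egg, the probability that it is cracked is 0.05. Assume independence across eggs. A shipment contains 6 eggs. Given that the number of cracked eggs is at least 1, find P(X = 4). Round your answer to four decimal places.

X ~ Binomial(6, 0.05). Want P(X=4 | X≥1) = P(X=4) / P(X≥1).
P(X=4) = C(6,4)·0.05^4·0.95^2 = 0.000085
P(X≥1) = 1 − 0.735092 = 0.264908
Ratio = 0.000085 / 0.264908 = 0.000319

0.0003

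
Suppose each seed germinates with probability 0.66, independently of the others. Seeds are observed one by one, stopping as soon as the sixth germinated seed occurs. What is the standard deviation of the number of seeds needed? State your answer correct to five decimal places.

2.16407

Y = total seeds until the sixth success; negative binomial with r=6, p=0.66.
SD(Y) = √[r(1−p)/p²] = √(4.6831956) = 2.1640692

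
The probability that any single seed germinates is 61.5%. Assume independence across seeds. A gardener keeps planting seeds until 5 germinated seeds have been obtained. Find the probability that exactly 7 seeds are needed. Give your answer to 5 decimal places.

0.19561

Y = trial on which the fifth success occurs; negative binomial, r=5, p=0.615.
P(Y=7) = C(6,4) · p^5 · (1−p)^2
= 15 · 0.087978 · 0.14822 = 0.1956088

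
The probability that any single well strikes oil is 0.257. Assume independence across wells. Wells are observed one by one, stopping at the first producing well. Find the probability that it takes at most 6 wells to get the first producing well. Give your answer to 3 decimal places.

0.832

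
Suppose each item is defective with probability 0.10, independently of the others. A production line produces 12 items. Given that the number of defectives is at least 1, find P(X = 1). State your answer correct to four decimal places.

X ~ Binomial(12, 0.10). Want P(X=1 | X≥1) = P(X=1) / P(X≥1).
P(X=1) = C(12,1)·0.10^1·0.90^11 = 0.376573
P(X≥1) = 1 − 0.282430 = 0.717570
Ratio = 0.376573 / 0.717570 = 0.524788

0.5248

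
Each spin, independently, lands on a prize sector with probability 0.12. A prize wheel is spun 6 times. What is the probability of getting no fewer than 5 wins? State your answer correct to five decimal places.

X ~ Binomial(6, 0.12); P(X ≥ 5) = Σ C(6,k) p^k (1−p)^(6−k) over k:
  k=5: C(6,5)·0.12^5·0.88^1 = 0.0001314
  k=6: C(6,6)·0.12^6·0.88^0 = 0.0000030
Total = 0.0001344

0.00013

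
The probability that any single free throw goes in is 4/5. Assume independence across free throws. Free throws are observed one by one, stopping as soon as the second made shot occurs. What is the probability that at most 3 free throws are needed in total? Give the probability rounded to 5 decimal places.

0.89600

Finishing within 3 free throws ⇔ at least 2 successes in the first 3. With X ~ Binomial(3, 0.80), P(Y ≤ 3) = 1 − P(X ≤ 1).
  k=0: C(3,0)·0.80^0·0.20^3 = 0.0080000
  k=1: C(3,1)·0.80^1·0.20^2 = 0.0960000
1 − 0.1040000 = 0.8960000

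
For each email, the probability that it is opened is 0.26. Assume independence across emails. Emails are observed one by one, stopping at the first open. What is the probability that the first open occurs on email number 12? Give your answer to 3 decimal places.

Geometric (trials to first success), p = 0.26.
P(Y = 12) = (1−p)^11 · p = 0.036438 · 0.26 = 0.00947

0.009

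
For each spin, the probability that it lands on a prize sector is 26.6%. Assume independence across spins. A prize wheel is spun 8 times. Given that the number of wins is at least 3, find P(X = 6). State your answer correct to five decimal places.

X ~ Binomial(8, 0.266). Want P(X=6 | X≥3) = P(X=6) / P(X≥3).
P(X=6) = C(8,6)·0.266^6·0.734^2 = 0.0053437
P(X≥3) = 1 − 0.0842497 − 0.2442553 − 0.3098116 = 0.3616834
Ratio = 0.0053437 / 0.3616834 = 0.0147745

0.01477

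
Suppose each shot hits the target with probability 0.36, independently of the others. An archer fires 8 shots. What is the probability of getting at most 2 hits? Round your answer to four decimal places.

X ~ Binomial(8, 0.36); P(X ≤ 2) = Σ C(8,k) p^k (1−p)^(8−k) over k:
  k=0: C(8,0)·0.36^0·0.64^8 = 0.028147
  k=1: C(8,1)·0.36^1·0.64^7 = 0.126664
  k=2: C(8,2)·0.36^2·0.64^6 = 0.249369
Total = 0.404180

0.4042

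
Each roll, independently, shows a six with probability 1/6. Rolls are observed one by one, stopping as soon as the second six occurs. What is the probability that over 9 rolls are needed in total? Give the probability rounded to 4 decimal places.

0.5427

Needing more than 9 rolls ⇔ fewer than 2 successes in the first 9. With X ~ Binomial(9, 0.166667), P(Y > 9) = P(X ≤ 1).
  k=0: C(9,0)·0.166667^0·0.833333^9 = 0.193807
  k=1: C(9,1)·0.166667^1·0.833333^8 = 0.348852
P(X ≤ 1) = 0.542659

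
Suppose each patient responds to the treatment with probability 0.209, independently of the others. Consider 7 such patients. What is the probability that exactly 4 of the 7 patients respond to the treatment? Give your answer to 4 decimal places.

X ~ Binomial(n=7, p=0.209).
P(X=4) = C(7,4) · p^4 · (1−p)^3
= 35 · 0.001908 · 0.49491 = 0.033051

0.0331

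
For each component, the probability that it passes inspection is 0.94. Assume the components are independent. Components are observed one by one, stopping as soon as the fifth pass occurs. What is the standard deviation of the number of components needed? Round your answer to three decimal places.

0.583

Y = total components until the fifth success; negative binomial with r=5, p=0.94.
SD(Y) = √[r(1−p)/p²] = √(0.33952) = 0.58268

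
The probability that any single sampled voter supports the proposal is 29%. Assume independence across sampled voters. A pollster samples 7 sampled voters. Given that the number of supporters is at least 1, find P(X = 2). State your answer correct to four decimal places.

0.3505

X ~ Binomial(7, 0.29). Want P(X=2 | X≥1) = P(X=2) / P(X≥1).
P(X=2) = C(7,2)·0.29^2·0.71^5 = 0.318645
P(X≥1) = 1 − 0.090951 = 0.909049
Ratio = 0.318645 / 0.909049 = 0.350526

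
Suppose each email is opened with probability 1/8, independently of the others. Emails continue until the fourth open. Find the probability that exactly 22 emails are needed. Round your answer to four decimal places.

Y = trial on which the fourth success occurs; negative binomial, r=4, p=0.125.
P(Y=22) = C(21,3) · p^4 · (1−p)^18
= 1330 · 0.00024414 · 0.090395 = 0.029352

0.0294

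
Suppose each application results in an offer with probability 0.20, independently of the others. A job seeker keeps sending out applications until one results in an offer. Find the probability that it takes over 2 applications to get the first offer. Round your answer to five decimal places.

0.64000

Y = number of applications to the first success; geometric, p = 0.20.
P(Y > 2) = P(first 2 all fail) = (1−p)^2 = 0.6400000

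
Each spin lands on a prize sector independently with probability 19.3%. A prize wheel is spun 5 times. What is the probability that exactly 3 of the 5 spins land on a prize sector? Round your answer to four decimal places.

0.0468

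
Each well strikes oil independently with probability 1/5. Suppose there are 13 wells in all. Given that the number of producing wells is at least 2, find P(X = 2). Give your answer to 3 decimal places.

X ~ Binomial(13, 0.20). Want P(X=2 | X≥2) = P(X=2) / P(X≥2).
P(X=2) = C(13,2)·0.20^2·0.80^11 = 0.26801
P(X≥2) = 1 − 0.05498 − 0.17867 = 0.76635
Ratio = 0.26801 / 0.76635 = 0.34972

0.350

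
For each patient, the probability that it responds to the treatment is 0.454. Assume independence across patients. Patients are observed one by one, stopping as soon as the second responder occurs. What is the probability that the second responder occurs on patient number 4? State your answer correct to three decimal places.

Y = trial on which the second success occurs; negative binomial, r=2, p=0.454.
P(Y=4) = C(3,1) · p^2 · (1−p)^2
= 3 · 0.20612 · 0.29812 = 0.18434

0.184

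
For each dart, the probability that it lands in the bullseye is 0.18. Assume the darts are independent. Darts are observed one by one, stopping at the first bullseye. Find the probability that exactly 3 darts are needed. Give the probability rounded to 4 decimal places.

0.1210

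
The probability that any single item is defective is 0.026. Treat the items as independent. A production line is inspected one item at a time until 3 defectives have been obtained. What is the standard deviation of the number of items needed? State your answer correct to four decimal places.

Y = total items until the third success; negative binomial with r=3, p=0.026.
SD(Y) = √[r(1−p)/p²] = √(4322.485207) = 65.745610

65.7456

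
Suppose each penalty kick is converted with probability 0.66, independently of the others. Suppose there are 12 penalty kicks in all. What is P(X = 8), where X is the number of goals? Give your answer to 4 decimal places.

X ~ Binomial(n=12, p=0.66).
P(X=8) = C(12,8) · p^8 · (1−p)^4
= 495 · 0.036004 · 0.013363 = 0.238162

0.2382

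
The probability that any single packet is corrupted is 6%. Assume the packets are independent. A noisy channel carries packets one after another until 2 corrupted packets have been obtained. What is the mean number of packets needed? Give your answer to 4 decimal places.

33.3333

Y = total packets until the second success; negative binomial with r=2, p=0.06.
E[Y] = r / p = 2 / 0.06 = 33.333333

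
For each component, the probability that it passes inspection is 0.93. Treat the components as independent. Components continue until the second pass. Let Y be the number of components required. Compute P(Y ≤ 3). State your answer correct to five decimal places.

Finishing within 3 components ⇔ at least 2 successes in the first 3. With X ~ Binomial(3, 0.93), P(Y ≤ 3) = 1 − P(X ≤ 1).
  k=0: C(3,0)·0.93^0·0.07^3 = 0.0003430
  k=1: C(3,1)·0.93^1·0.07^2 = 0.0136710
1 − 0.0140140 = 0.9859860

0.98599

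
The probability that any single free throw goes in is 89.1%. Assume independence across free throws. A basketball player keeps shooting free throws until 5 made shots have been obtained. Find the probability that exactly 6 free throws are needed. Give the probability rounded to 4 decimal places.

0.3060

Y = trial on which the fifth success occurs; negative binomial, r=5, p=0.891.
P(Y=6) = C(5,4) · p^5 · (1−p)^1
= 5 · 0.56155 · 0.109 = 0.306045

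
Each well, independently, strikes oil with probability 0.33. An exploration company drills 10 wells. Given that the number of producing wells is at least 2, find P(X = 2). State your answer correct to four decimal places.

0.2231

X ~ Binomial(10, 0.33). Want P(X=2 | X≥2) = P(X=2) / P(X≥2).
P(X=2) = C(10,2)·0.33^2·0.67^8 = 0.198993
P(X≥2) = 1 − 0.018228 − 0.089782 = 0.891990
Ratio = 0.198993 / 0.891990 = 0.223089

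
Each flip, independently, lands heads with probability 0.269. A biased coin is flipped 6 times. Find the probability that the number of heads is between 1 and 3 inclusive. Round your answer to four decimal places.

0.7989

X ~ Binomial(6, 0.269); P(1 ≤ X ≤ 3) = Σ C(6,k) p^k (1−p)^(6−k) over k:
  k=1: C(6,1)·0.269^1·0.731^5 = 0.336892
  k=2: C(6,2)·0.269^2·0.731^4 = 0.309931
  k=3: C(6,3)·0.269^3·0.731^3 = 0.152068
Total = 0.798891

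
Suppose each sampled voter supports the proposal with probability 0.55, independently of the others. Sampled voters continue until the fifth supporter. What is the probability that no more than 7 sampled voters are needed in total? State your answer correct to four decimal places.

0.3164

Finishing within 7 sampled voters ⇔ at least 5 successes in the first 7. With X ~ Binomial(7, 0.55), P(Y ≤ 7) = 1 − P(X ≤ 4).
  k=0: C(7,0)·0.55^0·0.45^7 = 0.003737
  k=1: C(7,1)·0.55^1·0.45^6 = 0.031969
  k=2: C(7,2)·0.55^2·0.45^5 = 0.117221
  k=3: C(7,3)·0.55^3·0.45^4 = 0.238785
  k=4: C(7,4)·0.55^4·0.45^3 = 0.291848
1 − 0.683560 = 0.316440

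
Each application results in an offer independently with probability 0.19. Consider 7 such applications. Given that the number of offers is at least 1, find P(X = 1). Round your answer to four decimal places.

X ~ Binomial(7, 0.19). Want P(X=1 | X≥1) = P(X=1) / P(X≥1).
P(X=1) = C(7,1)·0.19^1·0.81^6 = 0.375631
P(X≥1) = 1 − 0.228768 = 0.771232
Ratio = 0.375631 / 0.771232 = 0.487054

0.4871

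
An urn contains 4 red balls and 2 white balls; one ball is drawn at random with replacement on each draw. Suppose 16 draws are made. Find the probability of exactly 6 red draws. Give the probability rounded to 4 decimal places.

0.0119

X ~ Binomial(n=16, p=0.666667).
P(X=6) = C(16,6) · p^6 · (1−p)^10
= 8008 · 0.087791 · 1.6935e-05 = 0.011906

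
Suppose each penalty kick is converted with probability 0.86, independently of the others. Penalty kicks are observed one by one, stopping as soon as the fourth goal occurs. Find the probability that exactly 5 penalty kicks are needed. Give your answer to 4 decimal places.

0.3063

Y = trial on which the fourth success occurs; negative binomial, r=4, p=0.86.
P(Y=5) = C(4,3) · p^4 · (1−p)^1
= 4 · 0.54701 · 0.14 = 0.306325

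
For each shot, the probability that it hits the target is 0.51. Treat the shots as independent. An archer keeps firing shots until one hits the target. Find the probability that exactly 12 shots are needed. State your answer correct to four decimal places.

0.0002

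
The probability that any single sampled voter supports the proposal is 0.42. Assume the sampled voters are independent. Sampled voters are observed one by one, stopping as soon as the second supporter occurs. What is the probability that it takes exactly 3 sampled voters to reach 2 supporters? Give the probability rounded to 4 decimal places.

0.2046

Y = trial on which the second success occurs; negative binomial, r=2, p=0.42.
P(Y=3) = C(2,1) · p^2 · (1−p)^1
= 2 · 0.1764 · 0.58 = 0.204624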